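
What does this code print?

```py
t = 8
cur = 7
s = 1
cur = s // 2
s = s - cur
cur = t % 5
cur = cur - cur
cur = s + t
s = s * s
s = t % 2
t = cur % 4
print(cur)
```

cur = 1//2 = 0
s = 1-0 = 1
cur = 8%5 = 3
cur = 3-3 = 0
cur = 1+8 = 9
s = 1*1 = 1
s = 8%2 = 0
t = 9%4 = 1

9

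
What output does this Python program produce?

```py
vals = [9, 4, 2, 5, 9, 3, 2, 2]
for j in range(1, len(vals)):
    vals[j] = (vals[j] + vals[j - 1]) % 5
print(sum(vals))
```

23

j=1: vals[1] = (4+9)%5 = 3 → [9, 3, 2, 5, 9, 3, 2, 2]
j=2: vals[2] = (2+3)%5 = 0 → [9, 3, 0, 5, 9, 3, 2, 2]
j=3: vals[3] = (5+0)%5 = 0 → [9, 3, 0, 0, 9, 3, 2, 2]
j=4: vals[4] = (9+0)%5 = 4 → [9, 3, 0, 0, 4, 3, 2, 2]
j=5: vals[5] = (3+4)%5 = 2 → [9, 3, 0, 0, 4, 2, 2, 2]
j=6: vals[6] = (2+2)%5 = 4 → [9, 3, 0, 0, 4, 2, 4, 2]
j=7: vals[7] = (2+4)%5 = 1 → [9, 3, 0, 0, 4, 2, 4, 1]
sum = 23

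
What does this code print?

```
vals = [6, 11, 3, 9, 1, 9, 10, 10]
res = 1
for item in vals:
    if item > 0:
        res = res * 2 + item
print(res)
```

2042

item=6: >0, res = 1*2+6 = 8
item=11: >0, res = 8*2+11 = 27
item=3: >0, res = 27*2+3 = 57
item=9: >0, res = 57*2+9 = 123
item=1: >0, res = 123*2+1 = 247
item=9: >0, res = 247*2+9 = 503
item=10: >0, res = 503*2+10 = 1016
item=10: >0, res = 1016*2+10 = 2042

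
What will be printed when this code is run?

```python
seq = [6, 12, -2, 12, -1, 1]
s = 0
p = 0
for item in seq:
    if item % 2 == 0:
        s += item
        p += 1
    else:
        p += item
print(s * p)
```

item=6: even, s = 0+6 = 6; p=1
item=12: even, s = 6+12 = 18; p=2
item=-2: even, s = 18+(-2) = 16; p=3
item=12: even, s = 16+12 = 28; p=4
item=-1: not even; p=3
item=1: not even; p=4
s*p = 28*4 = 112

112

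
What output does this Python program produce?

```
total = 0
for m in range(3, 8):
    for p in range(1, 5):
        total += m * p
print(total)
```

250

m=3,p=1: total = 0+3 = 3
m=3,p=2: total = 3+6 = 9
m=3,p=3: total = 9+9 = 18
m=3,p=4: total = 18+12 = 30
m=4,p=1: total = 30+4 = 34
m=4,p=2: total = 34+8 = 42
m=4,p=3: total = 42+12 = 54
m=4,p=4: total = 54+16 = 70
m=5,p=1: total = 70+5 = 75
m=5,p=2: total = 75+10 = 85
m=5,p=3: total = 85+15 = 100
m=5,p=4: total = 100+20 = 120
m=6,p=1: total = 120+6 = 126
m=6,p=2: total = 126+12 = 138
m=6,p=3: total = 138+18 = 156
m=6,p=4: total = 156+24 = 180
m=7,p=1: total = 180+7 = 187
m=7,p=2: total = 187+14 = 201
m=7,p=3: total = 201+21 = 222
m=7,p=4: total = 222+28 = 250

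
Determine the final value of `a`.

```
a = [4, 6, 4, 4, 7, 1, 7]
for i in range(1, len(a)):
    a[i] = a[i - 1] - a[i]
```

[4, -2, -6, -10, -17, -18, -25]

i=1: a[1] = 4-6 = -2 → [4, -2, 4, 4, 7, 1, 7]
i=2: a[2] = (-2)-4 = -6 → [4, -2, -6, 4, 7, 1, 7]
i=3: a[3] = (-6)-4 = -10 → [4, -2, -6, -10, 7, 1, 7]
i=4: a[4] = (-10)-7 = -17 → [4, -2, -6, -10, -17, 1, 7]
i=5: a[5] = (-17)-1 = -18 → [4, -2, -6, -10, -17, -18, 7]
i=6: a[6] = (-18)-7 = -25 → [4, -2, -6, -10, -17, -18, -25]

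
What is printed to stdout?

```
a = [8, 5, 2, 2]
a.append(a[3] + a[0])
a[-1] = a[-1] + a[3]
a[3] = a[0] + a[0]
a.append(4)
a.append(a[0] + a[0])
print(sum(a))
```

append a[3]+a[0] = 2+8 = 10 → [8, 5, 2, 2, 10]
a[-1] = a[-1]+a[3] = 10+2 = 12 → [8, 5, 2, 2, 12]
a[3] = a[0]+a[0] = 8+8 = 16 → [8, 5, 2, 16, 12]
append 4 → [8, 5, 2, 16, 12, 4]
append a[0]+a[0] = 8+8 = 16 → [8, 5, 2, 16, 12, 4, 16]
sum = 63

63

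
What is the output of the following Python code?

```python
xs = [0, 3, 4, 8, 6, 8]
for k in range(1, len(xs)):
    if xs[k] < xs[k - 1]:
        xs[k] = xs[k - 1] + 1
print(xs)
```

k=1: 3>=0, unchanged → [0, 3, 4, 8, 6, 8]
k=2: 4>=3, unchanged → [0, 3, 4, 8, 6, 8]
k=3: 8>=4, unchanged → [0, 3, 4, 8, 6, 8]
k=4: 6<8, xs[4] = 8+1 = 9 → [0, 3, 4, 8, 9, 8]
k=5: 8<9, xs[5] = 9+1 = 10 → [0, 3, 4, 8, 9, 10]

[0, 3, 4, 8, 9, 10]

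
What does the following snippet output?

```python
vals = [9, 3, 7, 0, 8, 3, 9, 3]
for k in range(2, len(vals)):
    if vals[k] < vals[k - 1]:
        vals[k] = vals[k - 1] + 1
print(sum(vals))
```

63

k=2: 7>=3, unchanged → [9, 3, 7, 0, 8, 3, 9, 3]
k=3: 0<7, vals[3] = 7+1 = 8 → [9, 3, 7, 8, 8, 3, 9, 3]
k=4: 8>=8, unchanged → [9, 3, 7, 8, 8, 3, 9, 3]
k=5: 3<8, vals[5] = 8+1 = 9 → [9, 3, 7, 8, 8, 9, 9, 3]
k=6: 9>=9, unchanged → [9, 3, 7, 8, 8, 9, 9, 3]
k=7: 3<9, vals[7] = 9+1 = 10 → [9, 3, 7, 8, 8, 9, 9, 10]
sum = 63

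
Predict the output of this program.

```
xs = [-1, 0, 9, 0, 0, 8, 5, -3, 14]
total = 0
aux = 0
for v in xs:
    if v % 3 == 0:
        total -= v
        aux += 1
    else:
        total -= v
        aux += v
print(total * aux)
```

v=-1: not %3==0, total = 0-(-1) = 1; aux=-1
v=0: %3==0, total = 1-0 = 1; aux=0
v=9: %3==0, total = 1-9 = -8; aux=1
v=0: %3==0, total = (-8)-0 = -8; aux=2
v=0: %3==0, total = (-8)-0 = -8; aux=3
v=8: not %3==0, total = (-8)-8 = -16; aux=11
v=5: not %3==0, total = (-16)-5 = -21; aux=16
v=-3: %3==0, total = (-21)-(-3) = -18; aux=17
v=14: not %3==0, total = (-18)-14 = -32; aux=31
total*aux = (-32)*31 = -992

-992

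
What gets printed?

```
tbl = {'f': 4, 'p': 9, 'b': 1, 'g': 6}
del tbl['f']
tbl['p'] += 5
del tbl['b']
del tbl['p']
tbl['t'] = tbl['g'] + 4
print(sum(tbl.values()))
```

16

del 'f' → {'p': 9, 'b': 1, 'g': 6}
tbl['p'] = 9+5 = 14 → {'p': 14, 'b': 1, 'g': 6}
del 'b' → {'p': 14, 'g': 6}
del 'p' → {'g': 6}
tbl['t'] = tbl['g']+4 = 10 → {'g': 6, 't': 10}
sum of values = 16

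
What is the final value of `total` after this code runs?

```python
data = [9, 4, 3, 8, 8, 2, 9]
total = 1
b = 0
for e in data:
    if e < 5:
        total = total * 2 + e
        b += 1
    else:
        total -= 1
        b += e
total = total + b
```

e=9: not <5, total = 1-1 = 0; b=9
e=4: <5, total = 0*2+4 = 4; b=10
e=3: <5, total = 4*2+3 = 11; b=11
e=8: not <5, total = 11-1 = 10; b=19
e=8: not <5, total = 10-1 = 9; b=27
e=2: <5, total = 9*2+2 = 20; b=28
e=9: not <5, total = 20-1 = 19; b=37
total+b = 19+37 = 56

56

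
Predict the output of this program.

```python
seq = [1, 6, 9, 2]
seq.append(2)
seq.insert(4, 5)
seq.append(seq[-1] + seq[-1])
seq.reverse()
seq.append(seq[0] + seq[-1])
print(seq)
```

[4, 2, 5, 2, 9, 6, 1, 5]

append 2 → [1, 6, 9, 2, 2]
insert 5 at 4 → [1, 6, 9, 2, 5, 2]
append seq[-1]+seq[-1] = 2+2 = 4 → [1, 6, 9, 2, 5, 2, 4]
reverse → [4, 2, 5, 2, 9, 6, 1]
append seq[0]+seq[-1] = 4+1 = 5 → [4, 2, 5, 2, 9, 6, 1, 5]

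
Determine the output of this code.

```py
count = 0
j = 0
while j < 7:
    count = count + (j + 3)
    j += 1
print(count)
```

j=0: count = 0+3 = 3
j=1: count = 3+4 = 7
j=2: count = 7+5 = 12
j=3: count = 12+6 = 18
j=4: count = 18+7 = 25
j=5: count = 25+8 = 33
j=6: count = 33+9 = 42

42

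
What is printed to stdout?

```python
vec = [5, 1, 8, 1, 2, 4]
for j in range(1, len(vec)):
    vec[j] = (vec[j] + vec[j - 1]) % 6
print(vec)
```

[5, 0, 2, 3, 5, 3]

j=1: vec[1] = (1+5)%6 = 0 → [5, 0, 8, 1, 2, 4]
j=2: vec[2] = (8+0)%6 = 2 → [5, 0, 2, 1, 2, 4]
j=3: vec[3] = (1+2)%6 = 3 → [5, 0, 2, 3, 2, 4]
j=4: vec[4] = (2+3)%6 = 5 → [5, 0, 2, 3, 5, 4]
j=5: vec[5] = (4+5)%6 = 3 → [5, 0, 2, 3, 5, 3]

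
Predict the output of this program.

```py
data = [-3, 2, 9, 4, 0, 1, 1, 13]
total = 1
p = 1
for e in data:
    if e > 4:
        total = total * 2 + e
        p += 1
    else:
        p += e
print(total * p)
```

280

e=-3: not >4; p=-2
e=2: not >4; p=0
e=9: >4, total = 1*2+9 = 11; p=1
e=4: not >4; p=5
e=0: not >4; p=5
e=1: not >4; p=6
e=1: not >4; p=7
e=13: >4, total = 11*2+13 = 35; p=8
total*p = 35*8 = 280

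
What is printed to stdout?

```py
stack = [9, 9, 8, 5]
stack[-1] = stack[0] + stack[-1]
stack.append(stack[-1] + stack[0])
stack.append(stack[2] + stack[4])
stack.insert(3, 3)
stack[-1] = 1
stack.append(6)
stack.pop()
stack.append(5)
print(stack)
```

stack[-1] = stack[0]+stack[-1] = 9+5 = 14 → [9, 9, 8, 14]
append stack[-1]+stack[0] = 14+9 = 23 → [9, 9, 8, 14, 23]
append stack[2]+stack[4] = 8+23 = 31 → [9, 9, 8, 14, 23, 31]
insert 3 at 3 → [9, 9, 8, 3, 14, 23, 31]
stack[-1] = 1 → [9, 9, 8, 3, 14, 23, 1]
append 6 → [9, 9, 8, 3, 14, 23, 1, 6]
pop() removes 6 → [9, 9, 8, 3, 14, 23, 1]
append 5 → [9, 9, 8, 3, 14, 23, 1, 5]

[9, 9, 8, 3, 14, 23, 1, 5]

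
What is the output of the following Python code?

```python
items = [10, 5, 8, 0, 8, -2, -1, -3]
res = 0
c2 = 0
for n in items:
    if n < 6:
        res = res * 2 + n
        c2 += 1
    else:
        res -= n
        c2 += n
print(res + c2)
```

-414

n=10: not <6, res = 0-10 = -10; c2=10
n=5: <6, res = (-10)*2+5 = -15; c2=11
n=8: not <6, res = (-15)-8 = -23; c2=19
n=0: <6, res = (-23)*2+0 = -46; c2=20
n=8: not <6, res = (-46)-8 = -54; c2=28
n=-2: <6, res = (-54)*2+(-2) = -110; c2=29
n=-1: <6, res = (-110)*2+(-1) = -221; c2=30
n=-3: <6, res = (-221)*2+(-3) = -445; c2=31
res+c2 = (-445)+31 = -414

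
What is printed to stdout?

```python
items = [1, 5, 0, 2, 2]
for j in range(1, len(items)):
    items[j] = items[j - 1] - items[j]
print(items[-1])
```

j=1: items[1] = 1-5 = -4 → [1, -4, 0, 2, 2]
j=2: items[2] = (-4)-0 = -4 → [1, -4, -4, 2, 2]
j=3: items[3] = (-4)-2 = -6 → [1, -4, -4, -6, 2]
j=4: items[4] = (-6)-2 = -8 → [1, -4, -4, -6, -8]

-8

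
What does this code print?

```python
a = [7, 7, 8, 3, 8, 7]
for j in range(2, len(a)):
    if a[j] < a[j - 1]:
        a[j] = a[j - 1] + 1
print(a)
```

j=2: 8>=7, unchanged → [7, 7, 8, 3, 8, 7]
j=3: 3<8, a[3] = 8+1 = 9 → [7, 7, 8, 9, 8, 7]
j=4: 8<9, a[4] = 9+1 = 10 → [7, 7, 8, 9, 10, 7]
j=5: 7<10, a[5] = 10+1 = 11 → [7, 7, 8, 9, 10, 11]

[7, 7, 8, 9, 10, 11]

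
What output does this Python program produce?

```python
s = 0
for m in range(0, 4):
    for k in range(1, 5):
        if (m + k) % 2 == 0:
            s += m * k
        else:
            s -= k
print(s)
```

m=0,k=1: odd sum, s = 0-1 = -1
m=0,k=2: even sum, s = (-1)+0 = -1
m=0,k=3: odd sum, s = (-1)-3 = -4
m=0,k=4: even sum, s = (-4)+0 = -4
m=1,k=1: even sum, s = (-4)+1 = -3
m=1,k=2: odd sum, s = (-3)-2 = -5
m=1,k=3: even sum, s = (-5)+3 = -2
m=1,k=4: odd sum, s = (-2)-4 = -6
m=2,k=1: odd sum, s = (-6)-1 = -7
m=2,k=2: even sum, s = (-7)+4 = -3
m=2,k=3: odd sum, s = (-3)-3 = -6
m=2,k=4: even sum, s = (-6)+8 = 2
m=3,k=1: even sum, s = 2+3 = 5
m=3,k=2: odd sum, s = 5-2 = 3
m=3,k=3: even sum, s = 3+9 = 12
m=3,k=4: odd sum, s = 12-4 = 8

8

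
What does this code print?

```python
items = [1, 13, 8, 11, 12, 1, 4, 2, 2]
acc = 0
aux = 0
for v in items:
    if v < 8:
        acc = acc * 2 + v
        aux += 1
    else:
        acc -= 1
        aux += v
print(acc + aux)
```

v=1: <8, acc = 0*2+1 = 1; aux=1
v=13: not <8, acc = 1-1 = 0; aux=14
v=8: not <8, acc = 0-1 = -1; aux=22
v=11: not <8, acc = (-1)-1 = -2; aux=33
v=12: not <8, acc = (-2)-1 = -3; aux=45
v=1: <8, acc = (-3)*2+1 = -5; aux=46
v=4: <8, acc = (-5)*2+4 = -6; aux=47
v=2: <8, acc = (-6)*2+2 = -10; aux=48
v=2: <8, acc = (-10)*2+2 = -18; aux=49
acc+aux = (-18)+49 = 31

31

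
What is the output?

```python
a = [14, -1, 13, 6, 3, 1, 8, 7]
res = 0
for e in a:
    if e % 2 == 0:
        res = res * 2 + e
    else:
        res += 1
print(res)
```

e=14: even, res = 0*2+14 = 14
e=-1: not even, res = 14+1 = 15
e=13: not even, res = 15+1 = 16
e=6: even, res = 16*2+6 = 38
e=3: not even, res = 38+1 = 39
e=1: not even, res = 39+1 = 40
e=8: even, res = 40*2+8 = 88
e=7: not even, res = 88+1 = 89

89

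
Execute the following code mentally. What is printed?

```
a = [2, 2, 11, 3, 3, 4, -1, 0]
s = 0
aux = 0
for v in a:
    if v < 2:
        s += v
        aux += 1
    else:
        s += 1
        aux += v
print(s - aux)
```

-22

v=2: not <2, s = 0+1 = 1; aux=2
v=2: not <2, s = 1+1 = 2; aux=4
v=11: not <2, s = 2+1 = 3; aux=15
v=3: not <2, s = 3+1 = 4; aux=18
v=3: not <2, s = 4+1 = 5; aux=21
v=4: not <2, s = 5+1 = 6; aux=25
v=-1: <2, s = 6+(-1) = 5; aux=26
v=0: <2, s = 5+0 = 5; aux=27
s-aux = 5-27 = -22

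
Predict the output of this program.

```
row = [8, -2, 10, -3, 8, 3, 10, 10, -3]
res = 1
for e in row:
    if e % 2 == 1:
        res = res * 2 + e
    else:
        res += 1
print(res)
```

e=8: not odd, res = 1+1 = 2
e=-2: not odd, res = 2+1 = 3
e=10: not odd, res = 3+1 = 4
e=-3: odd, res = 4*2+(-3) = 5
e=8: not odd, res = 5+1 = 6
e=3: odd, res = 6*2+3 = 15
e=10: not odd, res = 15+1 = 16
e=10: not odd, res = 16+1 = 17
e=-3: odd, res = 17*2+(-3) = 31

31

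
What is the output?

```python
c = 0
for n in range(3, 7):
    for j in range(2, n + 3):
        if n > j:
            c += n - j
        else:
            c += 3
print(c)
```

n=3,j=2: 3>2, c = 0+1 = 1
n=3,j=3: not 3>3, c = 1+3 = 4
n=3,j=4: not 3>4, c = 4+3 = 7
n=3,j=5: not 3>5, c = 7+3 = 10
n=4,j=2: 4>2, c = 10+2 = 12
n=4,j=3: 4>3, c = 12+1 = 13
n=4,j=4: not 4>4, c = 13+3 = 16
n=4,j=5: not 4>5, c = 16+3 = 19
n=4,j=6: not 4>6, c = 19+3 = 22
n=5,j=2: 5>2, c = 22+3 = 25
n=5,j=3: 5>3, c = 25+2 = 27
n=5,j=4: 5>4, c = 27+1 = 28
n=5,j=5: not 5>5, c = 28+3 = 31
n=5,j=6: not 5>6, c = 31+3 = 34
n=5,j=7: not 5>7, c = 34+3 = 37
n=6,j=2: 6>2, c = 37+4 = 41
n=6,j=3: 6>3, c = 41+3 = 44
n=6,j=4: 6>4, c = 44+2 = 46
n=6,j=5: 6>5, c = 46+1 = 47
n=6,j=6: not 6>6, c = 47+3 = 50
n=6,j=7: not 6>7, c = 50+3 = 53
n=6,j=8: not 6>8, c = 53+3 = 56

56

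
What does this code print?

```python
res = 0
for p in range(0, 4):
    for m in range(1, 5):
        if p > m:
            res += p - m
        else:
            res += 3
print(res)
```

43

p=0,m=1: not 0>1, res = 0+3 = 3
p=0,m=2: not 0>2, res = 3+3 = 6
p=0,m=3: not 0>3, res = 6+3 = 9
p=0,m=4: not 0>4, res = 9+3 = 12
p=1,m=1: not 1>1, res = 12+3 = 15
p=1,m=2: not 1>2, res = 15+3 = 18
p=1,m=3: not 1>3, res = 18+3 = 21
p=1,m=4: not 1>4, res = 21+3 = 24
p=2,m=1: 2>1, res = 24+1 = 25
p=2,m=2: not 2>2, res = 25+3 = 28
p=2,m=3: not 2>3, res = 28+3 = 31
p=2,m=4: not 2>4, res = 31+3 = 34
p=3,m=1: 3>1, res = 34+2 = 36
p=3,m=2: 3>2, res = 36+1 = 37
p=3,m=3: not 3>3, res = 37+3 = 40
p=3,m=4: not 3>4, res = 40+3 = 43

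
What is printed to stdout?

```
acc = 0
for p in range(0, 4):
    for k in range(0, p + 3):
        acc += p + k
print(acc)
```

p=0,k=0: acc = 0+0 = 0
p=0,k=1: acc = 0+1 = 1
p=0,k=2: acc = 1+2 = 3
p=1,k=0: acc = 3+1 = 4
p=1,k=1: acc = 4+2 = 6
p=1,k=2: acc = 6+3 = 9
p=1,k=3: acc = 9+4 = 13
p=2,k=0: acc = 13+2 = 15
p=2,k=1: acc = 15+3 = 18
p=2,k=2: acc = 18+4 = 22
p=2,k=3: acc = 22+5 = 27
p=2,k=4: acc = 27+6 = 33
p=3,k=0: acc = 33+3 = 36
p=3,k=1: acc = 36+4 = 40
p=3,k=2: acc = 40+5 = 45
p=3,k=3: acc = 45+6 = 51
p=3,k=4: acc = 51+7 = 58
p=3,k=5: acc = 58+8 = 66

66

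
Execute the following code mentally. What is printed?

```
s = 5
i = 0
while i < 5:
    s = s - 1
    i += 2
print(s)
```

2

i=0: s = 5-1 = 4
i=2: s = 4-1 = 3
i=4: s = 3-1 = 2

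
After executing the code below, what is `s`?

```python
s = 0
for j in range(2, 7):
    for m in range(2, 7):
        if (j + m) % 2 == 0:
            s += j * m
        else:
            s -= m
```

j=2,m=2: even sum, s = 0+4 = 4
j=2,m=3: odd sum, s = 4-3 = 1
j=2,m=4: even sum, s = 1+8 = 9
j=2,m=5: odd sum, s = 9-5 = 4
j=2,m=6: even sum, s = 4+12 = 16
j=3,m=2: odd sum, s = 16-2 = 14
j=3,m=3: even sum, s = 14+9 = 23
j=3,m=4: odd sum, s = 23-4 = 19
j=3,m=5: even sum, s = 19+15 = 34
j=3,m=6: odd sum, s = 34-6 = 28
j=4,m=2: even sum, s = 28+8 = 36
j=4,m=3: odd sum, s = 36-3 = 33
j=4,m=4: even sum, s = 33+16 = 49
j=4,m=5: odd sum, s = 49-5 = 44
j=4,m=6: even sum, s = 44+24 = 68
j=5,m=2: odd sum, s = 68-2 = 66
j=5,m=3: even sum, s = 66+15 = 81
j=5,m=4: odd sum, s = 81-4 = 77
j=5,m=5: even sum, s = 77+25 = 102
j=5,m=6: odd sum, s = 102-6 = 96
j=6,m=2: even sum, s = 96+12 = 108
j=6,m=3: odd sum, s = 108-3 = 105
j=6,m=4: even sum, s = 105+24 = 129
j=6,m=5: odd sum, s = 129-5 = 124
j=6,m=6: even sum, s = 124+36 = 160

160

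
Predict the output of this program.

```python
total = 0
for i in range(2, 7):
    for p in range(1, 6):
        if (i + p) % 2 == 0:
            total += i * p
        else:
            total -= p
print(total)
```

105

i=2,p=1: odd sum, total = 0-1 = -1
i=2,p=2: even sum, total = (-1)+4 = 3
i=2,p=3: odd sum, total = 3-3 = 0
i=2,p=4: even sum, total = 0+8 = 8
i=2,p=5: odd sum, total = 8-5 = 3
i=3,p=1: even sum, total = 3+3 = 6
i=3,p=2: odd sum, total = 6-2 = 4
i=3,p=3: even sum, total = 4+9 = 13
i=3,p=4: odd sum, total = 13-4 = 9
i=3,p=5: even sum, total = 9+15 = 24
i=4,p=1: odd sum, total = 24-1 = 23
i=4,p=2: even sum, total = 23+8 = 31
i=4,p=3: odd sum, total = 31-3 = 28
i=4,p=4: even sum, total = 28+16 = 44
i=4,p=5: odd sum, total = 44-5 = 39
i=5,p=1: even sum, total = 39+5 = 44
i=5,p=2: odd sum, total = 44-2 = 42
i=5,p=3: even sum, total = 42+15 = 57
i=5,p=4: odd sum, total = 57-4 = 53
i=5,p=5: even sum, total = 53+25 = 78
i=6,p=1: odd sum, total = 78-1 = 77
i=6,p=2: even sum, total = 77+12 = 89
i=6,p=3: odd sum, total = 89-3 = 86
i=6,p=4: even sum, total = 86+24 = 110
i=6,p=5: odd sum, total = 110-5 = 105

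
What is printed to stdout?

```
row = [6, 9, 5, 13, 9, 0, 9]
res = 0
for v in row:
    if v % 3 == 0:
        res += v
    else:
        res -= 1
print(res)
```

31

v=6: %3==0, res = 0+6 = 6
v=9: %3==0, res = 6+9 = 15
v=5: not %3==0, res = 15-1 = 14
v=13: not %3==0, res = 14-1 = 13
v=9: %3==0, res = 13+9 = 22
v=0: %3==0, res = 22+0 = 22
v=9: %3==0, res = 22+9 = 31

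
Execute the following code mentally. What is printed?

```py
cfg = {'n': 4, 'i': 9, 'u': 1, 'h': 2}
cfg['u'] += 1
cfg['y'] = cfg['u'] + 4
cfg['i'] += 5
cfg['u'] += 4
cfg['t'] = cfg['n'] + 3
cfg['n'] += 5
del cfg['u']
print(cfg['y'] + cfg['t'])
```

cfg['u'] = 1+1 = 2 → {'n': 4, 'i': 9, 'u': 2, 'h': 2}
cfg['y'] = cfg['u']+4 = 6 → {'n': 4, 'i': 9, 'u': 2, 'h': 2, 'y': 6}
cfg['i'] = 9+5 = 14 → {'n': 4, 'i': 14, 'u': 2, 'h': 2, 'y': 6}
cfg['u'] = 2+4 = 6 → {'n': 4, 'i': 14, 'u': 6, 'h': 2, 'y': 6}
cfg['t'] = cfg['n']+3 = 7 → {'n': 4, 'i': 14, 'u': 6, 'h': 2, 'y': 6, 't': 7}
cfg['n'] = 4+5 = 9 → {'n': 9, 'i': 14, 'u': 6, 'h': 2, 'y': 6, 't': 7}
del 'u' → {'n': 9, 'i': 14, 'h': 2, 'y': 6, 't': 7}
cfg['y']+cfg['t'] = 6+7 = 13

13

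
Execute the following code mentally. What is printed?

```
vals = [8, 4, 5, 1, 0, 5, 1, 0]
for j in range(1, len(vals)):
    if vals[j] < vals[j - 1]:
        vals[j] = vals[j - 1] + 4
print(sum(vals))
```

176

j=1: 4<8, vals[1] = 8+4 = 12 → [8, 12, 5, 1, 0, 5, 1, 0]
j=2: 5<12, vals[2] = 12+4 = 16 → [8, 12, 16, 1, 0, 5, 1, 0]
j=3: 1<16, vals[3] = 16+4 = 20 → [8, 12, 16, 20, 0, 5, 1, 0]
j=4: 0<20, vals[4] = 20+4 = 24 → [8, 12, 16, 20, 24, 5, 1, 0]
j=5: 5<24, vals[5] = 24+4 = 28 → [8, 12, 16, 20, 24, 28, 1, 0]
j=6: 1<28, vals[6] = 28+4 = 32 → [8, 12, 16, 20, 24, 28, 32, 0]
j=7: 0<32, vals[7] = 32+4 = 36 → [8, 12, 16, 20, 24, 28, 32, 36]
sum = 176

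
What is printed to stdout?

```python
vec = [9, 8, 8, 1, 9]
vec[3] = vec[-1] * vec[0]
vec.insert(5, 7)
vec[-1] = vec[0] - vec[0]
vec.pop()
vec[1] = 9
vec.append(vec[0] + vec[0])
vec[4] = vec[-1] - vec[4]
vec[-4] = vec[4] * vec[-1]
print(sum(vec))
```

vec[3] = vec[-1]*vec[0] = 9*9 = 81 → [9, 8, 8, 81, 9]
insert 7 at 5 → [9, 8, 8, 81, 9, 7]
vec[-1] = vec[0]-vec[0] = 9-9 = 0 → [9, 8, 8, 81, 9, 0]
pop() removes 0 → [9, 8, 8, 81, 9]
vec[1] = 9 → [9, 9, 8, 81, 9]
append vec[0]+vec[0] = 9+9 = 18 → [9, 9, 8, 81, 9, 18]
vec[4] = vec[-1]-vec[4] = 18-9 = 9 → [9, 9, 8, 81, 9, 18]
vec[-4] = vec[4]*vec[-1] = 9*18 = 162 → [9, 9, 162, 81, 9, 18]
sum = 288

288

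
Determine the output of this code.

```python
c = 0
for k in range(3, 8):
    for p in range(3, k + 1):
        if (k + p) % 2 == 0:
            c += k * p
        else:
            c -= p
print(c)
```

205

k=3,p=3: even sum, c = 0+9 = 9
k=4,p=3: odd sum, c = 9-3 = 6
k=4,p=4: even sum, c = 6+16 = 22
k=5,p=3: even sum, c = 22+15 = 37
k=5,p=4: odd sum, c = 37-4 = 33
k=5,p=5: even sum, c = 33+25 = 58
k=6,p=3: odd sum, c = 58-3 = 55
k=6,p=4: even sum, c = 55+24 = 79
k=6,p=5: odd sum, c = 79-5 = 74
k=6,p=6: even sum, c = 74+36 = 110
k=7,p=3: even sum, c = 110+21 = 131
k=7,p=4: odd sum, c = 131-4 = 127
k=7,p=5: even sum, c = 127+35 = 162
k=7,p=6: odd sum, c = 162-6 = 156
k=7,p=7: even sum, c = 156+49 = 205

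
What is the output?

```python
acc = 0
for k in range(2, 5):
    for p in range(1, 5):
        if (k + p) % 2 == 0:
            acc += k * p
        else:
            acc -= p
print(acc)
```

34

k=2,p=1: odd sum, acc = 0-1 = -1
k=2,p=2: even sum, acc = (-1)+4 = 3
k=2,p=3: odd sum, acc = 3-3 = 0
k=2,p=4: even sum, acc = 0+8 = 8
k=3,p=1: even sum, acc = 8+3 = 11
k=3,p=2: odd sum, acc = 11-2 = 9
k=3,p=3: even sum, acc = 9+9 = 18
k=3,p=4: odd sum, acc = 18-4 = 14
k=4,p=1: odd sum, acc = 14-1 = 13
k=4,p=2: even sum, acc = 13+8 = 21
k=4,p=3: odd sum, acc = 21-3 = 18
k=4,p=4: even sum, acc = 18+16 = 34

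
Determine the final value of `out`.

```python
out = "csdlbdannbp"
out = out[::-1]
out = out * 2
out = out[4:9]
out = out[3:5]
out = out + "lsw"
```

reverse → 'pbnnadbldsc'
repeat ×2 → 'pbnnadbldscpbnnadbldsc'
slice [4:9] → 'adbld'
slice [3:5] → 'ld'
+ 'lsw' → 'ldlsw'

'ldlsw'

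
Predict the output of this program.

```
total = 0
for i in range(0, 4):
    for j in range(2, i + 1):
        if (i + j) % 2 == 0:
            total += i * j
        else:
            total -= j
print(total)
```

i=2,j=2: even sum, total = 0+4 = 4
i=3,j=2: odd sum, total = 4-2 = 2
i=3,j=3: even sum, total = 2+9 = 11

11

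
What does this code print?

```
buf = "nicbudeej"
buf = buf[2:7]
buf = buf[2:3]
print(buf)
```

u

slice [2:7] → 'cbude'
slice [2:3] → 'u'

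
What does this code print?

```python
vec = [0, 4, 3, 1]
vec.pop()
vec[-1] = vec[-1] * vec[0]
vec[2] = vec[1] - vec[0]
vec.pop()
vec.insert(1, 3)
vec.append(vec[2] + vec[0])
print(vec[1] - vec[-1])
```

-1

pop() removes 1 → [0, 4, 3]
vec[-1] = vec[-1]*vec[0] = 3*0 = 0 → [0, 4, 0]
vec[2] = vec[1]-vec[0] = 4-0 = 4 → [0, 4, 4]
pop() removes 4 → [0, 4]
insert 3 at 1 → [0, 3, 4]
append vec[2]+vec[0] = 4+0 = 4 → [0, 3, 4, 4]
vec[1]-vec[-1] = 3-4 = -1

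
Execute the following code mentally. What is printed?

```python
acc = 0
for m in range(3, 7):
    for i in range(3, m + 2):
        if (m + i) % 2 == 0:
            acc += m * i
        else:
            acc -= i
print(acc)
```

88

m=3,i=3: even sum, acc = 0+9 = 9
m=3,i=4: odd sum, acc = 9-4 = 5
m=4,i=3: odd sum, acc = 5-3 = 2
m=4,i=4: even sum, acc = 2+16 = 18
m=4,i=5: odd sum, acc = 18-5 = 13
m=5,i=3: even sum, acc = 13+15 = 28
m=5,i=4: odd sum, acc = 28-4 = 24
m=5,i=5: even sum, acc = 24+25 = 49
m=5,i=6: odd sum, acc = 49-6 = 43
m=6,i=3: odd sum, acc = 43-3 = 40
m=6,i=4: even sum, acc = 40+24 = 64
m=6,i=5: odd sum, acc = 64-5 = 59
m=6,i=6: even sum, acc = 59+36 = 95
m=6,i=7: odd sum, acc = 95-7 = 88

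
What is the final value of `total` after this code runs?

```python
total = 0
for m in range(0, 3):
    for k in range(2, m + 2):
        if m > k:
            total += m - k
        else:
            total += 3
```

m=1,k=2: not 1>2, total = 0+3 = 3
m=2,k=2: not 2>2, total = 3+3 = 6
m=2,k=3: not 2>3, total = 6+3 = 9

9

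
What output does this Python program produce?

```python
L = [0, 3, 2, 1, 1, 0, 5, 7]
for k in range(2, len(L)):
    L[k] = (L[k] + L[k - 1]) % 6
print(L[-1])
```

1

k=2: L[2] = (2+3)%6 = 5 → [0, 3, 5, 1, 1, 0, 5, 7]
k=3: L[3] = (1+5)%6 = 0 → [0, 3, 5, 0, 1, 0, 5, 7]
k=4: L[4] = (1+0)%6 = 1 → [0, 3, 5, 0, 1, 0, 5, 7]
k=5: L[5] = (0+1)%6 = 1 → [0, 3, 5, 0, 1, 1, 5, 7]
k=6: L[6] = (5+1)%6 = 0 → [0, 3, 5, 0, 1, 1, 0, 7]
k=7: L[7] = (7+0)%6 = 1 → [0, 3, 5, 0, 1, 1, 0, 1]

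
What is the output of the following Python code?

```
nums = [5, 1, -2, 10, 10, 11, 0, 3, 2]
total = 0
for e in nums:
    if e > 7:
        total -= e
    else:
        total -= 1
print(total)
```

e=5: not >7, total = 0-1 = -1
e=1: not >7, total = (-1)-1 = -2
e=-2: not >7, total = (-2)-1 = -3
e=10: >7, total = (-3)-10 = -13
e=10: >7, total = (-13)-10 = -23
e=11: >7, total = (-23)-11 = -34
e=0: not >7, total = (-34)-1 = -35
e=3: not >7, total = (-35)-1 = -36
e=2: not >7, total = (-36)-1 = -37

-37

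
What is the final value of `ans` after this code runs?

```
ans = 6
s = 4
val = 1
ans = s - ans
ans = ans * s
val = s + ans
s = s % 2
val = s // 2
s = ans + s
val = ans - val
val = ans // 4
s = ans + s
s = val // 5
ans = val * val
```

4

ans = 4-6 = -2
ans = (-2)*4 = -8
val = 4+(-8) = -4
s = 4%2 = 0
val = 0//2 = 0
s = (-8)+0 = -8
val = (-8)-0 = -8
val = (-8)//4 = -2
s = (-8)+(-8) = -16
s = (-2)//5 = -1
ans = (-2)*(-2) = 4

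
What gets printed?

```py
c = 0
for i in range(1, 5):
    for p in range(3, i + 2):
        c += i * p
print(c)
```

75

i=2,p=3: c = 0+6 = 6
i=3,p=3: c = 6+9 = 15
i=3,p=4: c = 15+12 = 27
i=4,p=3: c = 27+12 = 39
i=4,p=4: c = 39+16 = 55
i=4,p=5: c = 55+20 = 75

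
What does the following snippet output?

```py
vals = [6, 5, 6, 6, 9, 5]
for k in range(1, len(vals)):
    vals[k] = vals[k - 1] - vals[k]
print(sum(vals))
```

k=1: vals[1] = 6-5 = 1 → [6, 1, 6, 6, 9, 5]
k=2: vals[2] = 1-6 = -5 → [6, 1, -5, 6, 9, 5]
k=3: vals[3] = (-5)-6 = -11 → [6, 1, -5, -11, 9, 5]
k=4: vals[4] = (-11)-9 = -20 → [6, 1, -5, -11, -20, 5]
k=5: vals[5] = (-20)-5 = -25 → [6, 1, -5, -11, -20, -25]
sum = -54

-54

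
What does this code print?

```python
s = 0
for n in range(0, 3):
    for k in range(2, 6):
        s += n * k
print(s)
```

n=0,k=2: s = 0+0 = 0
n=0,k=3: s = 0+0 = 0
n=0,k=4: s = 0+0 = 0
n=0,k=5: s = 0+0 = 0
n=1,k=2: s = 0+2 = 2
n=1,k=3: s = 2+3 = 5
n=1,k=4: s = 5+4 = 9
n=1,k=5: s = 9+5 = 14
n=2,k=2: s = 14+4 = 18
n=2,k=3: s = 18+6 = 24
n=2,k=4: s = 24+8 = 32
n=2,k=5: s = 32+10 = 42

42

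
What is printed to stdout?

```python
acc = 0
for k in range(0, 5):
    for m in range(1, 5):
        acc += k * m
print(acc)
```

k=0,m=1: acc = 0+0 = 0
k=0,m=2: acc = 0+0 = 0
k=0,m=3: acc = 0+0 = 0
k=0,m=4: acc = 0+0 = 0
k=1,m=1: acc = 0+1 = 1
k=1,m=2: acc = 1+2 = 3
k=1,m=3: acc = 3+3 = 6
k=1,m=4: acc = 6+4 = 10
k=2,m=1: acc = 10+2 = 12
k=2,m=2: acc = 12+4 = 16
k=2,m=3: acc = 16+6 = 22
k=2,m=4: acc = 22+8 = 30
k=3,m=1: acc = 30+3 = 33
k=3,m=2: acc = 33+6 = 39
k=3,m=3: acc = 39+9 = 48
k=3,m=4: acc = 48+12 = 60
k=4,m=1: acc = 60+4 = 64
k=4,m=2: acc = 64+8 = 72
k=4,m=3: acc = 72+12 = 84
k=4,m=4: acc = 84+16 = 100

100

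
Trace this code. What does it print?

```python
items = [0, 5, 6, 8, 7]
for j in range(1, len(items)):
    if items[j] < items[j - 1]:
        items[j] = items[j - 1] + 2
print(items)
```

j=1: 5>=0, unchanged → [0, 5, 6, 8, 7]
j=2: 6>=5, unchanged → [0, 5, 6, 8, 7]
j=3: 8>=6, unchanged → [0, 5, 6, 8, 7]
j=4: 7<8, items[4] = 8+2 = 10 → [0, 5, 6, 8, 10]

[0, 5, 6, 8, 10]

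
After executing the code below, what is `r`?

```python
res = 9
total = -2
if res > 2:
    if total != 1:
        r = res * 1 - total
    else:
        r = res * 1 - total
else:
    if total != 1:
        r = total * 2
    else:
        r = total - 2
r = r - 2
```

9

res=9, total=-2
res > 2 is True; total != 1 is True
→ r = res * 1 - total = 11
r = 11-2 = 9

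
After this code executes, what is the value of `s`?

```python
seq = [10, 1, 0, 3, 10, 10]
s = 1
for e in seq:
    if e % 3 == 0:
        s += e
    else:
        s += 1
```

8

e=10: not %3==0, s = 1+1 = 2
e=1: not %3==0, s = 2+1 = 3
e=0: %3==0, s = 3+0 = 3
e=3: %3==0, s = 3+3 = 6
e=10: not %3==0, s = 6+1 = 7
e=10: not %3==0, s = 7+1 = 8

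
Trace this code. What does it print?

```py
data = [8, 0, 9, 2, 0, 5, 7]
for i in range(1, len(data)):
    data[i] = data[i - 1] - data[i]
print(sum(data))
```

-14

i=1: data[1] = 8-0 = 8 → [8, 8, 9, 2, 0, 5, 7]
i=2: data[2] = 8-9 = -1 → [8, 8, -1, 2, 0, 5, 7]
i=3: data[3] = (-1)-2 = -3 → [8, 8, -1, -3, 0, 5, 7]
i=4: data[4] = (-3)-0 = -3 → [8, 8, -1, -3, -3, 5, 7]
i=5: data[5] = (-3)-5 = -8 → [8, 8, -1, -3, -3, -8, 7]
i=6: data[6] = (-8)-7 = -15 → [8, 8, -1, -3, -3, -8, -15]
sum = -14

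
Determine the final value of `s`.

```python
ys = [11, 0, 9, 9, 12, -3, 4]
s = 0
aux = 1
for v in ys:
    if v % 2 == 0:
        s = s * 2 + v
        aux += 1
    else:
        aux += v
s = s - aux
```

v=11: not even; aux=12
v=0: even, s = 0*2+0 = 0; aux=13
v=9: not even; aux=22
v=9: not even; aux=31
v=12: even, s = 0*2+12 = 12; aux=32
v=-3: not even; aux=29
v=4: even, s = 12*2+4 = 28; aux=30
s-aux = 28-30 = -2

-2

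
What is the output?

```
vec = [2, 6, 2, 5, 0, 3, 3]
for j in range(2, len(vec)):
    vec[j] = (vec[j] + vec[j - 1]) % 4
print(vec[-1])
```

j=2: vec[2] = (2+6)%4 = 0 → [2, 6, 0, 5, 0, 3, 3]
j=3: vec[3] = (5+0)%4 = 1 → [2, 6, 0, 1, 0, 3, 3]
j=4: vec[4] = (0+1)%4 = 1 → [2, 6, 0, 1, 1, 3, 3]
j=5: vec[5] = (3+1)%4 = 0 → [2, 6, 0, 1, 1, 0, 3]
j=6: vec[6] = (3+0)%4 = 3 → [2, 6, 0, 1, 1, 0, 3]

3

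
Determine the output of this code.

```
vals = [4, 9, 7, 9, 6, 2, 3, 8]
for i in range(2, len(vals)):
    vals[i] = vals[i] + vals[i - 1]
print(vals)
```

i=2: vals[2] = 7+9 = 16 → [4, 9, 16, 9, 6, 2, 3, 8]
i=3: vals[3] = 9+16 = 25 → [4, 9, 16, 25, 6, 2, 3, 8]
i=4: vals[4] = 6+25 = 31 → [4, 9, 16, 25, 31, 2, 3, 8]
i=5: vals[5] = 2+31 = 33 → [4, 9, 16, 25, 31, 33, 3, 8]
i=6: vals[6] = 3+33 = 36 → [4, 9, 16, 25, 31, 33, 36, 8]
i=7: vals[7] = 8+36 = 44 → [4, 9, 16, 25, 31, 33, 36, 44]

[4, 9, 16, 25, 31, 33, 36, 44]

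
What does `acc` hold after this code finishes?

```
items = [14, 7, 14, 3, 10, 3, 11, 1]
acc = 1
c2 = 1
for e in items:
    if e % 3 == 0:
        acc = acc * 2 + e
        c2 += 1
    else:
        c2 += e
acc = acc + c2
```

e=14: not %3==0; c2=15
e=7: not %3==0; c2=22
e=14: not %3==0; c2=36
e=3: %3==0, acc = 1*2+3 = 5; c2=37
e=10: not %3==0; c2=47
e=3: %3==0, acc = 5*2+3 = 13; c2=48
e=11: not %3==0; c2=59
e=1: not %3==0; c2=60
acc+c2 = 13+60 = 73

73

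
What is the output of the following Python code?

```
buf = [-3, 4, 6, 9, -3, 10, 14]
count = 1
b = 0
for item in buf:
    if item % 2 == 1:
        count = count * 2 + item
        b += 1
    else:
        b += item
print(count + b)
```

48

item=-3: odd, count = 1*2+(-3) = -1; b=1
item=4: not odd; b=5
item=6: not odd; b=11
item=9: odd, count = (-1)*2+9 = 7; b=12
item=-3: odd, count = 7*2+(-3) = 11; b=13
item=10: not odd; b=23
item=14: not odd; b=37
count+b = 11+37 = 48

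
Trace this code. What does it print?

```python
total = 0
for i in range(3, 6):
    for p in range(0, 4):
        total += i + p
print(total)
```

i=3,p=0: total = 0+3 = 3
i=3,p=1: total = 3+4 = 7
i=3,p=2: total = 7+5 = 12
i=3,p=3: total = 12+6 = 18
i=4,p=0: total = 18+4 = 22
i=4,p=1: total = 22+5 = 27
i=4,p=2: total = 27+6 = 33
i=4,p=3: total = 33+7 = 40
i=5,p=0: total = 40+5 = 45
i=5,p=1: total = 45+6 = 51
i=5,p=2: total = 51+7 = 58
i=5,p=3: total = 58+8 = 66

66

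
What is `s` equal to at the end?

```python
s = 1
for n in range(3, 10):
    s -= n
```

-41

n=3: s = 1-3 = -2
n=4: s = (-2)-4 = -6
n=5: s = (-6)-5 = -11
n=6: s = (-11)-6 = -17
n=7: s = (-17)-7 = -24
n=8: s = (-24)-8 = -32
n=9: s = (-32)-9 = -41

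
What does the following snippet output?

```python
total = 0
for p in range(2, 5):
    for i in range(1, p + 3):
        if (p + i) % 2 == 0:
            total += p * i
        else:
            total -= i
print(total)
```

68

p=2,i=1: odd sum, total = 0-1 = -1
p=2,i=2: even sum, total = (-1)+4 = 3
p=2,i=3: odd sum, total = 3-3 = 0
p=2,i=4: even sum, total = 0+8 = 8
p=3,i=1: even sum, total = 8+3 = 11
p=3,i=2: odd sum, total = 11-2 = 9
p=3,i=3: even sum, total = 9+9 = 18
p=3,i=4: odd sum, total = 18-4 = 14
p=3,i=5: even sum, total = 14+15 = 29
p=4,i=1: odd sum, total = 29-1 = 28
p=4,i=2: even sum, total = 28+8 = 36
p=4,i=3: odd sum, total = 36-3 = 33
p=4,i=4: even sum, total = 33+16 = 49
p=4,i=5: odd sum, total = 49-5 = 44
p=4,i=6: even sum, total = 44+24 = 68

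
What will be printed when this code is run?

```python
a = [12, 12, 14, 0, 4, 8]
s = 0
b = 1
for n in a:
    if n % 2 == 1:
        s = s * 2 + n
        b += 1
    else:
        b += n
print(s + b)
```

51

n=12: not odd; b=13
n=12: not odd; b=25
n=14: not odd; b=39
n=0: not odd; b=39
n=4: not odd; b=43
n=8: not odd; b=51
s+b = 0+51 = 51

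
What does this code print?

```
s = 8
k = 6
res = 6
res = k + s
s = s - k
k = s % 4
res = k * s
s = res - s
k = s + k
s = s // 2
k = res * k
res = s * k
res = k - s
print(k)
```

16

res = 6+8 = 14
s = 8-6 = 2
k = 2%4 = 2
res = 2*2 = 4
s = 4-2 = 2
k = 2+2 = 4
s = 2//2 = 1
k = 4*4 = 16
res = 1*16 = 16
res = 16-1 = 15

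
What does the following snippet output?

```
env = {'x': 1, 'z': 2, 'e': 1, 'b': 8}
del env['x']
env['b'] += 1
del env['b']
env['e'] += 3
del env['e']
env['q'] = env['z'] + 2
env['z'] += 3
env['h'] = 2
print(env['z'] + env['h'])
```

7

del 'x' → {'z': 2, 'e': 1, 'b': 8}
env['b'] = 8+1 = 9 → {'z': 2, 'e': 1, 'b': 9}
del 'b' → {'z': 2, 'e': 1}
env['e'] = 1+3 = 4 → {'z': 2, 'e': 4}
del 'e' → {'z': 2}
env['q'] = env['z']+2 = 4 → {'z': 2, 'q': 4}
env['z'] = 2+3 = 5 → {'z': 5, 'q': 4}
env['h'] = 2 → {'z': 5, 'q': 4, 'h': 2}
env['z']+env['h'] = 5+2 = 7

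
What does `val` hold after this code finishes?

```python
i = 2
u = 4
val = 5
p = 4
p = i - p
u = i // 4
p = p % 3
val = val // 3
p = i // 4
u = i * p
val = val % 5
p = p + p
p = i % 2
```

p = 2-4 = -2
u = 2//4 = 0
p = (-2)%3 = 1
val = 5//3 = 1
p = 2//4 = 0
u = 2*0 = 0
val = 1%5 = 1
p = 0+0 = 0
p = 2%2 = 0

1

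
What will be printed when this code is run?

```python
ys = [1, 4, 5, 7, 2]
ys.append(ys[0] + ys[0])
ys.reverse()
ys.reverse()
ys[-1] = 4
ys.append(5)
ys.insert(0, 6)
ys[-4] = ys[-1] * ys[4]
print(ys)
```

append ys[0]+ys[0] = 1+1 = 2 → [1, 4, 5, 7, 2, 2]
reverse → [2, 2, 7, 5, 4, 1]
reverse → [1, 4, 5, 7, 2, 2]
ys[-1] = 4 → [1, 4, 5, 7, 2, 4]
append 5 → [1, 4, 5, 7, 2, 4, 5]
insert 6 at 0 → [6, 1, 4, 5, 7, 2, 4, 5]
ys[-4] = ys[-1]*ys[4] = 5*7 = 35 → [6, 1, 4, 5, 35, 2, 4, 5]

[6, 1, 4, 5, 35, 2, 4, 5]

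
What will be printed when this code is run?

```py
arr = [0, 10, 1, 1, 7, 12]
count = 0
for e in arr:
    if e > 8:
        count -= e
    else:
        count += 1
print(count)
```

e=0: not >8, count = 0+1 = 1
e=10: >8, count = 1-10 = -9
e=1: not >8, count = (-9)+1 = -8
e=1: not >8, count = (-8)+1 = -7
e=7: not >8, count = (-7)+1 = -6
e=12: >8, count = (-6)-12 = -18

-18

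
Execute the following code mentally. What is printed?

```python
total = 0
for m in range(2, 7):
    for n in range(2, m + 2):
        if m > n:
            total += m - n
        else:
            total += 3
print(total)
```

50

m=2,n=2: not 2>2, total = 0+3 = 3
m=2,n=3: not 2>3, total = 3+3 = 6
m=3,n=2: 3>2, total = 6+1 = 7
m=3,n=3: not 3>3, total = 7+3 = 10
m=3,n=4: not 3>4, total = 10+3 = 13
m=4,n=2: 4>2, total = 13+2 = 15
m=4,n=3: 4>3, total = 15+1 = 16
m=4,n=4: not 4>4, total = 16+3 = 19
m=4,n=5: not 4>5, total = 19+3 = 22
m=5,n=2: 5>2, total = 22+3 = 25
m=5,n=3: 5>3, total = 25+2 = 27
m=5,n=4: 5>4, total = 27+1 = 28
m=5,n=5: not 5>5, total = 28+3 = 31
m=5,n=6: not 5>6, total = 31+3 = 34
m=6,n=2: 6>2, total = 34+4 = 38
m=6,n=3: 6>3, total = 38+3 = 41
m=6,n=4: 6>4, total = 41+2 = 43
m=6,n=5: 6>5, total = 43+1 = 44
m=6,n=6: not 6>6, total = 44+3 = 47
m=6,n=7: not 6>7, total = 47+3 = 50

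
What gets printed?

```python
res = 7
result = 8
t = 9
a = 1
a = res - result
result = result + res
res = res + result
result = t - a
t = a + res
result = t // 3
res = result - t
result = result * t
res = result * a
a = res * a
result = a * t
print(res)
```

a = 7-8 = -1
result = 8+7 = 15
res = 7+15 = 22
result = 9-(-1) = 10
t = (-1)+22 = 21
result = 21//3 = 7
res = 7-21 = -14
result = 7*21 = 147
res = 147*(-1) = -147
a = (-147)*(-1) = 147
result = 147*21 = 3087

-147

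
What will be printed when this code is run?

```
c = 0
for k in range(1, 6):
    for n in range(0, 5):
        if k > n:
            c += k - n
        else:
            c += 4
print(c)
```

75

k=1,n=0: 1>0, c = 0+1 = 1
k=1,n=1: not 1>1, c = 1+4 = 5
k=1,n=2: not 1>2, c = 5+4 = 9
k=1,n=3: not 1>3, c = 9+4 = 13
k=1,n=4: not 1>4, c = 13+4 = 17
k=2,n=0: 2>0, c = 17+2 = 19
k=2,n=1: 2>1, c = 19+1 = 20
k=2,n=2: not 2>2, c = 20+4 = 24
k=2,n=3: not 2>3, c = 24+4 = 28
k=2,n=4: not 2>4, c = 28+4 = 32
k=3,n=0: 3>0, c = 32+3 = 35
k=3,n=1: 3>1, c = 35+2 = 37
k=3,n=2: 3>2, c = 37+1 = 38
k=3,n=3: not 3>3, c = 38+4 = 42
k=3,n=4: not 3>4, c = 42+4 = 46
k=4,n=0: 4>0, c = 46+4 = 50
k=4,n=1: 4>1, c = 50+3 = 53
k=4,n=2: 4>2, c = 53+2 = 55
k=4,n=3: 4>3, c = 55+1 = 56
k=4,n=4: not 4>4, c = 56+4 = 60
k=5,n=0: 5>0, c = 60+5 = 65
k=5,n=1: 5>1, c = 65+4 = 69
k=5,n=2: 5>2, c = 69+3 = 72
k=5,n=3: 5>3, c = 72+2 = 74
k=5,n=4: 5>4, c = 74+1 = 75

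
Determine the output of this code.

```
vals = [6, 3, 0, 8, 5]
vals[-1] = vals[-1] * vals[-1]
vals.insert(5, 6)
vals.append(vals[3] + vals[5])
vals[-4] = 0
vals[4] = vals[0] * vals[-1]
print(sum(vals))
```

113

vals[-1] = vals[-1]*vals[-1] = 5*5 = 25 → [6, 3, 0, 8, 25]
insert 6 at 5 → [6, 3, 0, 8, 25, 6]
append vals[3]+vals[5] = 8+6 = 14 → [6, 3, 0, 8, 25, 6, 14]
vals[-4] = 0 → [6, 3, 0, 0, 25, 6, 14]
vals[4] = vals[0]*vals[-1] = 6*14 = 84 → [6, 3, 0, 0, 84, 6, 14]
sum = 113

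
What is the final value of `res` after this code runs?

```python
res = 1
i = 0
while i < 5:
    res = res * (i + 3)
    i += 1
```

2520

i=0: res = 1*3 = 3
i=1: res = 3*4 = 12
i=2: res = 12*5 = 60
i=3: res = 60*6 = 360
i=4: res = 360*7 = 2520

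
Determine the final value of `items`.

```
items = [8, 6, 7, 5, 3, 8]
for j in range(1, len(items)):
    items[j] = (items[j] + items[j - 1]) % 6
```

j=1: items[1] = (6+8)%6 = 2 → [8, 2, 7, 5, 3, 8]
j=2: items[2] = (7+2)%6 = 3 → [8, 2, 3, 5, 3, 8]
j=3: items[3] = (5+3)%6 = 2 → [8, 2, 3, 2, 3, 8]
j=4: items[4] = (3+2)%6 = 5 → [8, 2, 3, 2, 5, 8]
j=5: items[5] = (8+5)%6 = 1 → [8, 2, 3, 2, 5, 1]

[8, 2, 3, 2, 5, 1]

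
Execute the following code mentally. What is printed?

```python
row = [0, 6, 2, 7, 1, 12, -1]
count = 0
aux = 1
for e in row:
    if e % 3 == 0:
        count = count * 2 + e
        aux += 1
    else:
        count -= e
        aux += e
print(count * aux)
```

e=0: %3==0, count = 0*2+0 = 0; aux=2
e=6: %3==0, count = 0*2+6 = 6; aux=3
e=2: not %3==0, count = 6-2 = 4; aux=5
e=7: not %3==0, count = 4-7 = -3; aux=12
e=1: not %3==0, count = (-3)-1 = -4; aux=13
e=12: %3==0, count = (-4)*2+12 = 4; aux=14
e=-1: not %3==0, count = 4-(-1) = 5; aux=13
count*aux = 5*13 = 65

65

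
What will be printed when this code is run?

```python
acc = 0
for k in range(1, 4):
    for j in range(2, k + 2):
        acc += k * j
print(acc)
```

k=1,j=2: acc = 0+2 = 2
k=2,j=2: acc = 2+4 = 6
k=2,j=3: acc = 6+6 = 12
k=3,j=2: acc = 12+6 = 18
k=3,j=3: acc = 18+9 = 27
k=3,j=4: acc = 27+12 = 39

39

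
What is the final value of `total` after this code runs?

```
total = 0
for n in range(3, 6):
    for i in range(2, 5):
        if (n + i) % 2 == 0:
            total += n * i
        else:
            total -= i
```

33

n=3,i=2: odd sum, total = 0-2 = -2
n=3,i=3: even sum, total = (-2)+9 = 7
n=3,i=4: odd sum, total = 7-4 = 3
n=4,i=2: even sum, total = 3+8 = 11
n=4,i=3: odd sum, total = 11-3 = 8
n=4,i=4: even sum, total = 8+16 = 24
n=5,i=2: odd sum, total = 24-2 = 22
n=5,i=3: even sum, total = 22+15 = 37
n=5,i=4: odd sum, total = 37-4 = 33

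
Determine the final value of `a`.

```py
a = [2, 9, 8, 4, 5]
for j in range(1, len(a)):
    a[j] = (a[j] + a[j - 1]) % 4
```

[2, 3, 3, 3, 0]

j=1: a[1] = (9+2)%4 = 3 → [2, 3, 8, 4, 5]
j=2: a[2] = (8+3)%4 = 3 → [2, 3, 3, 4, 5]
j=3: a[3] = (4+3)%4 = 3 → [2, 3, 3, 3, 5]
j=4: a[4] = (5+3)%4 = 0 → [2, 3, 3, 3, 0]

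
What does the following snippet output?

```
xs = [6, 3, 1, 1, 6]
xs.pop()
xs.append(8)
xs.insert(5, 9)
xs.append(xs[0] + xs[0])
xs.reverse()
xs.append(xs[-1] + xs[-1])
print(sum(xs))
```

52

pop() removes 6 → [6, 3, 1, 1]
append 8 → [6, 3, 1, 1, 8]
insert 9 at 5 → [6, 3, 1, 1, 8, 9]
append xs[0]+xs[0] = 6+6 = 12 → [6, 3, 1, 1, 8, 9, 12]
reverse → [12, 9, 8, 1, 1, 3, 6]
append xs[-1]+xs[-1] = 6+6 = 12 → [12, 9, 8, 1, 1, 3, 6, 12]
sum = 52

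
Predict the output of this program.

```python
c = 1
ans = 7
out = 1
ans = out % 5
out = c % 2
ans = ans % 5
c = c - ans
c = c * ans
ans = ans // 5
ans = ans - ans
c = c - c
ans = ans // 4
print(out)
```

ans = 1%5 = 1
out = 1%2 = 1
ans = 1%5 = 1
c = 1-1 = 0
c = 0*1 = 0
ans = 1//5 = 0
ans = 0-0 = 0
c = 0-0 = 0
ans = 0//4 = 0

1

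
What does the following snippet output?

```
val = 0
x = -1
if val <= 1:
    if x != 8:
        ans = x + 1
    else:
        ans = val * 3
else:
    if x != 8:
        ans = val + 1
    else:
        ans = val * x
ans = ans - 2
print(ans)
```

val=0, x=-1
val <= 1 is True; x != 8 is True
→ ans = x + 1 = 0
ans = 0-2 = -2

-2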